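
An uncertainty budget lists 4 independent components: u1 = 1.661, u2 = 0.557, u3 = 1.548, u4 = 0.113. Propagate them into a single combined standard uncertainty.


uc = sqrt(1.661^2 + 0.557^2 + 1.548^2 + 0.113^2)
uc = sqrt(5.478243)
uc = 2.3406

2.3406


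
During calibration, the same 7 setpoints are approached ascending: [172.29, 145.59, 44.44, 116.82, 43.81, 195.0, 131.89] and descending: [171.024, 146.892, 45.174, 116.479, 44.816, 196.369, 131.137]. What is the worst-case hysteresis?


|172.29 - 171.024| = 1.2660
|145.59 - 146.892| = 1.3020
|44.44 - 45.174| = 0.7340
|116.82 - 116.479| = 0.3410
|43.81 - 44.816| = 1.0060
|195.0 - 196.369| = 1.3690
|131.89 - 131.137| = 0.7530
hysteresis = max(diffs) = 1.3690

1.3690


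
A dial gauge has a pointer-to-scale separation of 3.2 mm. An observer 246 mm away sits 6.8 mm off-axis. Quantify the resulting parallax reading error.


error = h * offset / d
= 3.2 * 6.8 / 246
= 0.0885

0.0885


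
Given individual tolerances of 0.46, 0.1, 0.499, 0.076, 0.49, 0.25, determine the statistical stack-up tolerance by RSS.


RSS = sqrt(0.46^2 + 0.1^2 + 0.499^2 + 0.076^2 + 0.49^2 + 0.25^2)
= sqrt(0.778977)
= 0.8826

0.8826


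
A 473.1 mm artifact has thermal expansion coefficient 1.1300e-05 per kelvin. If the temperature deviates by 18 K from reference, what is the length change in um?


dL = L * alpha * dT
= 473.1 * 1.1300e-05 * 18
= 0.0962285 mm
dL_um = 0.0962285 * 1000 = 96.2285 um

96.2285


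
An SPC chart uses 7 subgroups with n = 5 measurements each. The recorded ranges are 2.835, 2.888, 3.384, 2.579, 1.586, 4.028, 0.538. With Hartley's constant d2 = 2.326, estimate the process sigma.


R_bar = (2.835 + 2.888 + 3.384 + 2.579 + 1.586 + 4.028 + 0.538) / 7
R_bar = 17.838 / 7 = 2.5482857
sigma_hat = R_bar / d2 = 2.5482857 / 2.326 = 1.0956

1.0956


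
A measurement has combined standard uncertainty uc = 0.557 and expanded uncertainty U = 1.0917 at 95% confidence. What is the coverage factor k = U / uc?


k = U / uc
k = 1.0917 / 0.557
k = 1.96

1.96


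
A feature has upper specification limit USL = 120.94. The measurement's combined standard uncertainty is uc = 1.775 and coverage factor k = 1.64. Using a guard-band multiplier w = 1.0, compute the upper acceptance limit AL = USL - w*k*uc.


U = k * uc = 1.64 * 1.775 = 2.911
guard band g = w * U = 1.0 * 2.911 = 2.911
AL = USL - g = 120.94 - 2.911
AL = 118.0290

118.0290


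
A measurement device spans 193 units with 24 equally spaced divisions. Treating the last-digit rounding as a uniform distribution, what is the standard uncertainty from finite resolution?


resolution = range / divisions
resolution = 193 / 24 = 8.0416667
u_res = resolution / (2*sqrt(3))
u_res = 8.0416667 / 3.4641016
u_res = 2.3214

2.3214


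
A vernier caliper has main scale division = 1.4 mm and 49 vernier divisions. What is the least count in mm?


LC = MSD / n_div
= 1.4 / 49
= 0.0286

0.0286


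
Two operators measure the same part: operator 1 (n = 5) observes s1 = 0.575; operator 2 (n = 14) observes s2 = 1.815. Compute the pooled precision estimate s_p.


s_p = sqrt(((n1-1)*s1^2 + (n2-1)*s2^2) / (n1+n2-2))
numerator = (5-1)*0.575^2 + (14-1)*1.815^2 = 1.3225 + 42.824925 = 44.147425
denominator = 5 + 14 - 2 = 17
s_p^2 = 44.147425 / 17 = 2.5969074
s_p = sqrt(2.5969074) = 1.6115

1.6115


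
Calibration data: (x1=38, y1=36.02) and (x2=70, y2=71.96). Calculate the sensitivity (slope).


slope = (y2 - y1) / (x2 - x1)
= (71.96 - 36.02) / (70 - 38)
= 35.9400 / 32
= 1.1231

1.1231


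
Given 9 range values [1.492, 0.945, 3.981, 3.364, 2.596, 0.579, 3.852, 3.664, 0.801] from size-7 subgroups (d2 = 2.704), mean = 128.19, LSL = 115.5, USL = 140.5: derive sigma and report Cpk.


R_bar = (1.492 + 0.945 + 3.981 + 3.364 + 2.596 + 0.579 + 3.852 + 3.664 + 0.801) / 9 = 2.3637778
sigma = R_bar / d2 = 2.3637778 / 2.704 = 0.87417818
Cp = (USL - LSL)/(6*sigma) = (140.5 - 115.5)/(6*0.87417818) = 4.7664
Cpu = (140.5 - 128.19)/(3*0.87417818) = 4.6939
Cpl = (128.19 - 115.5)/(3*0.87417818) = 4.8388
Cpk = min(Cpu, Cpl) = 4.6939

4.6939


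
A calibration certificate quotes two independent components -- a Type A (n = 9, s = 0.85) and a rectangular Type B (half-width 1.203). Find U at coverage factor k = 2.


u_A = s / sqrt(n) = 0.85 / sqrt(9) = 0.28333333
u_B = half_width / sqrt(3) = 1.203 / sqrt(3) = 0.69455237
uc = sqrt(u_A^2 + u_B^2) = sqrt(0.28333333^2 + 0.69455237^2) = 0.7501205
U = k * uc = 2 * 0.7501205
U = 1.5002

1.5002


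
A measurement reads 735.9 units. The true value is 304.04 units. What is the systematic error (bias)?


Systematic error = measured - true
= 735.9 - 304.04
= 431.8600

431.8600


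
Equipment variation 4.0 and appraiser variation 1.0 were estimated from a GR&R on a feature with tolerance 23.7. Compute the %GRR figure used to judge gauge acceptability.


GRR = sqrt(EV^2 + AV^2) = sqrt(4.0^2 + 1.0^2) = 4.1231056
%GRR = GRR / tol * 100 = 4.1231056 / 23.7 * 100
%GRR = 17.3971

17.3971


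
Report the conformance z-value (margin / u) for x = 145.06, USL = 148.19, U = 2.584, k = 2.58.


u = U / k = 2.584 / 2.58 = 1.0015504
margin = |USL - x| = |148.19 - 145.06| = 3.13
z = margin / u = 3.13 / 1.0015504
z = 3.1252

3.1252


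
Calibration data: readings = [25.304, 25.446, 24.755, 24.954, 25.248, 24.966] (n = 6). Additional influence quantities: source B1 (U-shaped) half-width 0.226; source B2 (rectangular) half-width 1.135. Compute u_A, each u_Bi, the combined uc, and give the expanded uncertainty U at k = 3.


mean = (25.304 + 25.446 + 24.755 + 24.954 + 25.248 + 24.966) / 6 = 25.11216667
s = sqrt(sum((x - mean)^2)/(n-1)) = 0.26101526
u_A = s / sqrt(n) = 0.26101526 / sqrt(6) = 0.10655903
u_B1 = 0.226 / sqrt(2) = 0.15980613
u_B2 = 1.135 / sqrt(3) = 0.65529256
uc = sqrt(0.10655903^2 + 0.15980613^2 + 0.65529256^2) = 0.68286248
U = k * uc = 3 * 0.68286248
U = 2.0486

2.0486


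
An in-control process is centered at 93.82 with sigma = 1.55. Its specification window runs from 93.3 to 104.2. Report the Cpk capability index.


Cpu = (USL - mean) / (3*sigma) = (104.2 - 93.82) / (3*1.55) = 2.2323
Cpl = (mean - LSL) / (3*sigma) = (93.82 - 93.3) / (3*1.55) = 0.1118
Cpk = min(Cpu, Cpl) = 0.1118

0.1118


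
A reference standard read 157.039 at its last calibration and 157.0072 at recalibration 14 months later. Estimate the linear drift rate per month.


rate = (v2 - v1) / months
= (157.0072 - 157.039) / 14
= -0.0318 / 14
= -0.0023

-0.0023


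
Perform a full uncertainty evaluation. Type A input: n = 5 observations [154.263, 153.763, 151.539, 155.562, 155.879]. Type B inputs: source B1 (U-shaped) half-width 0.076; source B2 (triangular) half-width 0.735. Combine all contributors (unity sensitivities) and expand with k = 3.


mean = (154.263 + 153.763 + 151.539 + 155.562 + 155.879) / 5 = 154.2012
s = sqrt(sum((x - mean)^2)/(n-1)) = 1.728434
u_A = s / sqrt(n) = 1.728434 / sqrt(5) = 0.77297918
u_B1 = 0.076 / sqrt(2) = 0.053740115
u_B2 = 0.735 / sqrt(6) = 0.30006249
uc = sqrt(0.77297918^2 + 0.053740115^2 + 0.30006249^2) = 0.83091655
U = k * uc = 3 * 0.83091655
U = 2.4927

2.4927


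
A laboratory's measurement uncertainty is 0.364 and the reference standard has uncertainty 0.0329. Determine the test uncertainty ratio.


TUR = u_lab / u_ref
= 0.364 / 0.0329
= 11.0638

11.0638


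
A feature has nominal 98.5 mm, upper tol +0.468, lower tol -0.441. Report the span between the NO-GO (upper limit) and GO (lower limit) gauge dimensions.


GO = nominal - lower_tol (smallest hole = maximum material condition)
GO = 98.5 - 0.441 = 98.059
NO-GO = nominal + upper_tol (largest hole = least material condition)
NO-GO = 98.5 + 0.468 = 98.968
spread = NO-GO - GO = 98.968 - 98.059 = 0.9090

0.9090


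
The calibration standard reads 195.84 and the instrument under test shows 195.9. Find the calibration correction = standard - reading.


Correction = standard - reading
= 195.84 - 195.9
= -0.0600

-0.0600


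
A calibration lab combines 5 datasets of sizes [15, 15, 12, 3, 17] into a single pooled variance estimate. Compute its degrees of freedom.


nu = sum_i (n_i - 1)
nu = ((15 - 1) + (15 - 1) + (12 - 1) + (3 - 1) + (17 - 1))
nu = 14 + 14 + 11 + 2 + 16
nu = 57

57


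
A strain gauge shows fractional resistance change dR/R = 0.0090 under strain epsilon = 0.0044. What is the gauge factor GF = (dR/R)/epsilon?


GF = (dR/R) / epsilon
= 0.0090 / 0.0044
= 2.0455

2.0455


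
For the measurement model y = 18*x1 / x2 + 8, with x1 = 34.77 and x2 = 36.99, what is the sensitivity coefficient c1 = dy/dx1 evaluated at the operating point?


y = 18*x1 / x2 + 8
dy/dx1 = 18/x2
Evaluate at x2 = 36.99: c1 = 18 / 36.99
c1 = 0.4866

0.4866


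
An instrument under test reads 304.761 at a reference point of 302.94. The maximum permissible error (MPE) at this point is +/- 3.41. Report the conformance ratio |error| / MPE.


e = indication - reference = 304.761 - 302.94 = 1.8210
|e| = 1.8210
ratio = |e| / MPE = 1.8210 / 3.41
ratio = 0.5340

0.5340


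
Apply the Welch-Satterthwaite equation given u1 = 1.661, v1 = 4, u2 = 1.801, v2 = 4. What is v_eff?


uc = sqrt(u1^2 + u2^2) = sqrt(1.661^2 + 1.801^2) = 2.4500045
v_eff = uc^4 / (u1^4/v1 + u2^4/v2)
= 2.4500045^4 / (1.661^4/4 + 1.801^4/4)
= 36.030271 / 4.5331481
v_eff = 7.9482

7.9482


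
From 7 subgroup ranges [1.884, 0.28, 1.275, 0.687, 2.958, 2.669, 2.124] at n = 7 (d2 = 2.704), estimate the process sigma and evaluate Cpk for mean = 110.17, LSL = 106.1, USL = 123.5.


R_bar = (1.884 + 0.28 + 1.275 + 0.687 + 2.958 + 2.669 + 2.124) / 7 = 1.6967143
sigma = R_bar / d2 = 1.6967143 / 2.704 = 0.6274831
Cp = (USL - LSL)/(6*sigma) = (123.5 - 106.1)/(6*0.6274831) = 4.6216
Cpu = (123.5 - 110.17)/(3*0.6274831) = 7.0812
Cpl = (110.17 - 106.1)/(3*0.6274831) = 2.1621
Cpk = min(Cpu, Cpl) = 2.1621

2.1621


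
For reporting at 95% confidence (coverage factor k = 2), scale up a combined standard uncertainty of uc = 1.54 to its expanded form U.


U = k * uc
U = 2 * 1.54
U = 3.0800

3.0800


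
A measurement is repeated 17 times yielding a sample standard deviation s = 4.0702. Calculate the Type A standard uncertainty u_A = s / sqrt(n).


u_A = s / sqrt(n)
u_A = 4.0702 / sqrt(17)
u_A = 4.0702 / 4.1231056
u_A = 0.9872

0.9872


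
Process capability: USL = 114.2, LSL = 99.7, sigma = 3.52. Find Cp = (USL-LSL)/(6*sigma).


Cp = (USL - LSL) / (6 * sigma)
= (114.2 - 99.7) / (6 * 3.52)
= 14.5000 / 21.1200
= 0.6866

0.6866


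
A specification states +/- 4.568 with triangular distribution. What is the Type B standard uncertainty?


u_B = half_width / sqrt(6)
u_B = 4.568 / 2.4494897
u_B = 1.8649

1.8649


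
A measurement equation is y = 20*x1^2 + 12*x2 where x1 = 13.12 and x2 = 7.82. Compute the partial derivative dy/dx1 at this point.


y = 20*x1^2 + 12*x2
dy/dx1 = 2*20*x1
Evaluate at x1 = 13.12: c1 = 40 * 13.12
c1 = 524.8000

524.8000


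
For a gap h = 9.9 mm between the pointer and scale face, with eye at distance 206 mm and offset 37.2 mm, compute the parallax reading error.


error = h * offset / d
= 9.9 * 37.2 / 206
= 1.7878

1.7878


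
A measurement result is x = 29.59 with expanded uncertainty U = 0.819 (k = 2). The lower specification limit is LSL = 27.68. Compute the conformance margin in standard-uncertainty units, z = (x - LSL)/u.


u = U / k = 0.819 / 2 = 0.4095
margin = |LSL - x| = |27.68 - 29.59| = 1.91
z = margin / u = 1.91 / 0.4095
z = 4.6642

4.6642


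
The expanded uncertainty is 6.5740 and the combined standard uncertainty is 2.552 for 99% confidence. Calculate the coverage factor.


k = U / uc
k = 6.5740 / 2.552
k = 2.576

2.576


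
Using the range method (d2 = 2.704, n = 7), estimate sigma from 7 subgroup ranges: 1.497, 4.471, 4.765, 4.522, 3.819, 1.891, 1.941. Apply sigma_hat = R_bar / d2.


R_bar = (1.497 + 4.471 + 4.765 + 4.522 + 3.819 + 1.891 + 1.941) / 7
R_bar = 22.906 / 7 = 3.2722857
sigma_hat = R_bar / d2 = 3.2722857 / 2.704 = 1.2102

1.2102


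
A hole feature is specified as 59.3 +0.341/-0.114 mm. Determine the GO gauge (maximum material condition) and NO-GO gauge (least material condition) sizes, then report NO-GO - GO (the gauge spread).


GO = nominal - lower_tol (smallest hole = maximum material condition)
GO = 59.3 - 0.114 = 59.186
NO-GO = nominal + upper_tol (largest hole = least material condition)
NO-GO = 59.3 + 0.341 = 59.641
spread = NO-GO - GO = 59.641 - 59.186 = 0.4550

0.4550


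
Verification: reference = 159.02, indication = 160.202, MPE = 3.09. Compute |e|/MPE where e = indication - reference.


e = indication - reference = 160.202 - 159.02 = 1.1820
|e| = 1.1820
ratio = |e| / MPE = 1.1820 / 3.09
ratio = 0.3825

0.3825


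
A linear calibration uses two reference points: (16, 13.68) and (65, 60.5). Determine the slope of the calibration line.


slope = (y2 - y1) / (x2 - x1)
= (60.5 - 13.68) / (65 - 16)
= 46.8200 / 49
= 0.9555

0.9555


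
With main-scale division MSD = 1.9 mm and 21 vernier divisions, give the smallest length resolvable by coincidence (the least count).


LC = MSD / n_div
= 1.9 / 21
= 0.0905

0.0905


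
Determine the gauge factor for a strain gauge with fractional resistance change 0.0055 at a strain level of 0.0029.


GF = (dR/R) / epsilon
= 0.0055 / 0.0029
= 1.8966

1.8966


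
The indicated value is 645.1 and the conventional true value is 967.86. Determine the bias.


Systematic error = measured - true
= 645.1 - 967.86
= -322.7600

-322.7600


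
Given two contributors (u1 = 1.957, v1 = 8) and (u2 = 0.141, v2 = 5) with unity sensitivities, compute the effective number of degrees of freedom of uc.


uc = sqrt(u1^2 + u2^2) = sqrt(1.957^2 + 0.141^2) = 1.9620729
v_eff = uc^4 / (u1^4/v1 + u2^4/v2)
= 1.9620729^4 / (1.957^4/8 + 0.141^4/5)
= 14.820422 / 1.833547
v_eff = 8.0829

8.0829


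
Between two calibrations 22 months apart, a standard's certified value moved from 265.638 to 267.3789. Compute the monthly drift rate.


rate = (v2 - v1) / months
= (267.3789 - 265.638) / 22
= 1.7409 / 22
= 0.0791

0.0791


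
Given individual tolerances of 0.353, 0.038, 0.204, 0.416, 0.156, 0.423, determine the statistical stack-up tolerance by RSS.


RSS = sqrt(0.353^2 + 0.038^2 + 0.204^2 + 0.416^2 + 0.156^2 + 0.423^2)
= sqrt(0.54399)
= 0.7376

0.7376


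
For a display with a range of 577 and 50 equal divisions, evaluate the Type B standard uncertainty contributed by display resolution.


resolution = range / divisions
resolution = 577 / 50 = 11.54
u_res = resolution / (2*sqrt(3))
u_res = 11.54 / 3.4641016
u_res = 3.3313

3.3313


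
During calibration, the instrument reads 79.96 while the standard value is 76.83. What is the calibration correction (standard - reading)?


Correction = standard - reading
= 76.83 - 79.96
= -3.1300

-3.1300


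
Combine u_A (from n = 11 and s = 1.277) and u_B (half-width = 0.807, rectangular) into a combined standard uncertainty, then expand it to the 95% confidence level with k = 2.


u_A = s / sqrt(n) = 1.277 / sqrt(11) = 0.38502999
u_B = half_width / sqrt(3) = 0.807 / sqrt(3) = 0.46592167
uc = sqrt(u_A^2 + u_B^2) = sqrt(0.38502999^2 + 0.46592167^2) = 0.60442625
U = k * uc = 2 * 0.60442625
U = 1.2089

1.2089


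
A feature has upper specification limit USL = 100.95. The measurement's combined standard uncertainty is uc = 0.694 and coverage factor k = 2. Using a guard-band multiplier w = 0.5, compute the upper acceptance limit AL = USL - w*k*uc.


U = k * uc = 2 * 0.694 = 1.388
guard band g = w * U = 0.5 * 1.388 = 0.694
AL = USL - g = 100.95 - 0.694
AL = 100.2560

100.2560


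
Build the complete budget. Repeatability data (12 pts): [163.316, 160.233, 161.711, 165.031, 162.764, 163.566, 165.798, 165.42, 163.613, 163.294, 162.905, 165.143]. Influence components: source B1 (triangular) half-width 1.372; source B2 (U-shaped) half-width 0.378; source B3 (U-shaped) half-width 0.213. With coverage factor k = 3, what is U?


mean = (163.316 + 160.233 + 161.711 + 165.031 + 162.764 + 163.566 + 165.798 + 165.42 + 163.613 + 163.294 + 162.905 + 165.143) / 12 = 163.5661667
s = sqrt(sum((x - mean)^2)/(n-1)) = 1.6186702
u_A = s / sqrt(n) = 1.6186702 / sqrt(12) = 0.46726984
u_B1 = 1.372 / sqrt(6) = 0.56011665
u_B2 = 0.378 / sqrt(2) = 0.26728636
u_B3 = 0.213 / sqrt(2) = 0.15061374
uc = sqrt(0.46726984^2 + 0.56011665^2 + 0.26728636^2 + 0.15061374^2) = 0.7913269
U = k * uc = 3 * 0.7913269
U = 2.3740

2.3740


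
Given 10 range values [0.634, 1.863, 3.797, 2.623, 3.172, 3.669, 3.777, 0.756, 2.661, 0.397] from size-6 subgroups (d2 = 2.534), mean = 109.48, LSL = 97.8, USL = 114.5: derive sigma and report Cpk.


R_bar = (0.634 + 1.863 + 3.797 + 2.623 + 3.172 + 3.669 + 3.777 + 0.756 + 2.661 + 0.397) / 10 = 2.3349
sigma = R_bar / d2 = 2.3349 / 2.534 = 0.92142857
Cp = (USL - LSL)/(6*sigma) = (114.5 - 97.8)/(6*0.92142857) = 3.0207
Cpu = (114.5 - 109.48)/(3*0.92142857) = 1.8160
Cpl = (109.48 - 97.8)/(3*0.92142857) = 4.2253
Cpk = min(Cpu, Cpl) = 1.8160

1.8160


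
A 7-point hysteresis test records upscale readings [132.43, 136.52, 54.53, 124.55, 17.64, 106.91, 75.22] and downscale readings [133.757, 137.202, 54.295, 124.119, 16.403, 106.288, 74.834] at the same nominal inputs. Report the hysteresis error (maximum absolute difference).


|132.43 - 133.757| = 1.3270
|136.52 - 137.202| = 0.6820
|54.53 - 54.295| = 0.2350
|124.55 - 124.119| = 0.4310
|17.64 - 16.403| = 1.2370
|106.91 - 106.288| = 0.6220
|75.22 - 74.834| = 0.3860
hysteresis = max(diffs) = 1.3270

1.3270


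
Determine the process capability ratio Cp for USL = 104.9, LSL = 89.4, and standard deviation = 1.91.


Cp = (USL - LSL) / (6 * sigma)
= (104.9 - 89.4) / (6 * 1.91)
= 15.5000 / 11.4600
= 1.3525

1.3525


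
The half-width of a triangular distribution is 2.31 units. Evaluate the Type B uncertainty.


u_B = half_width / sqrt(6)
u_B = 2.31 / 2.4494897
u_B = 0.9431

0.9431


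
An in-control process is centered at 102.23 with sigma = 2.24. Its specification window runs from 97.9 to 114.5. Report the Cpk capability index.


Cpu = (USL - mean) / (3*sigma) = (114.5 - 102.23) / (3*2.24) = 1.8259
Cpl = (mean - LSL) / (3*sigma) = (102.23 - 97.9) / (3*2.24) = 0.6443
Cpk = min(Cpu, Cpl) = 0.6443

0.6443


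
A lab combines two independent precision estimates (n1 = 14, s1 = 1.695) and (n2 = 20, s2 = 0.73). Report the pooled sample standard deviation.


s_p = sqrt(((n1-1)*s1^2 + (n2-1)*s2^2) / (n1+n2-2))
numerator = (14-1)*1.695^2 + (20-1)*0.73^2 = 37.349325 + 10.1251 = 47.474425
denominator = 14 + 20 - 2 = 32
s_p^2 = 47.474425 / 32 = 1.4835758
s_p = sqrt(1.4835758) = 1.2180

1.2180


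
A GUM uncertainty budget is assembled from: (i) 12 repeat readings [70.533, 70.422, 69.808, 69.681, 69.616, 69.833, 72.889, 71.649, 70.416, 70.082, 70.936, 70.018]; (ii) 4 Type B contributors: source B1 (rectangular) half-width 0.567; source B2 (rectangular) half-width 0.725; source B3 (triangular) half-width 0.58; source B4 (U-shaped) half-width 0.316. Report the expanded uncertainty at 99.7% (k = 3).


mean = (70.533 + 70.422 + 69.808 + 69.681 + 69.616 + 69.833 + 72.889 + 71.649 + 70.416 + 70.082 + 70.936 + 70.018) / 12 = 70.49025
s = sqrt(sum((x - mean)^2)/(n-1)) = 0.95411664
u_A = s / sqrt(n) = 0.95411664 / sqrt(12) = 0.27542975
u_B1 = 0.567 / sqrt(3) = 0.3273576
u_B2 = 0.725 / sqrt(3) = 0.41857895
u_B3 = 0.58 / sqrt(6) = 0.23678401
u_B4 = 0.316 / sqrt(2) = 0.22344574
uc = sqrt(0.27542975^2 + 0.3273576^2 + 0.41857895^2 + 0.23678401^2 + 0.22344574^2) = 0.68134246
U = k * uc = 3 * 0.68134246
U = 2.0440

2.0440


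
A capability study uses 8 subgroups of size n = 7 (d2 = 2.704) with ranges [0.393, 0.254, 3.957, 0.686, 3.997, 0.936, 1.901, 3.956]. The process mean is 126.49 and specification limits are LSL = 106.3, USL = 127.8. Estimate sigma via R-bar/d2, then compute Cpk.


R_bar = (0.393 + 0.254 + 3.957 + 0.686 + 3.997 + 0.936 + 1.901 + 3.956) / 8 = 2.01
sigma = R_bar / d2 = 2.01 / 2.704 = 0.7433432
Cp = (USL - LSL)/(6*sigma) = (127.8 - 106.3)/(6*0.7433432) = 4.8206
Cpu = (127.8 - 126.49)/(3*0.7433432) = 0.5874
Cpl = (126.49 - 106.3)/(3*0.7433432) = 9.0537
Cpk = min(Cpu, Cpl) = 0.5874

0.5874


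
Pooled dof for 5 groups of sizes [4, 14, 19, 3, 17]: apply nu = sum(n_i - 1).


nu = sum_i (n_i - 1)
nu = ((4 - 1) + (14 - 1) + (19 - 1) + (3 - 1) + (17 - 1))
nu = 3 + 13 + 18 + 2 + 16
nu = 52

52


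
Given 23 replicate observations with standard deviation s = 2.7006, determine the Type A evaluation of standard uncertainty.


u_A = s / sqrt(n)
u_A = 2.7006 / sqrt(23)
u_A = 2.7006 / 4.7958315
u_A = 0.5631

0.5631


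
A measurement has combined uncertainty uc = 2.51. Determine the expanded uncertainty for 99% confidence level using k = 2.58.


U = k * uc
U = 2.58 * 2.51
U = 6.4758

6.4758


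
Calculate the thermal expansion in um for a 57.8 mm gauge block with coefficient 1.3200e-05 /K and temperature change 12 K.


dL = L * alpha * dT
= 57.8 * 1.3200e-05 * 12
= 0.0091555 mm
dL_um = 0.0091555 * 1000 = 9.1555 um

9.1555


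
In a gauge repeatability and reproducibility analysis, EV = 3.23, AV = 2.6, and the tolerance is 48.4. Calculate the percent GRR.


GRR = sqrt(EV^2 + AV^2) = sqrt(3.23^2 + 2.6^2) = 4.1464322
%GRR = GRR / tol * 100 = 4.1464322 / 48.4 * 100
%GRR = 8.5670

8.5670


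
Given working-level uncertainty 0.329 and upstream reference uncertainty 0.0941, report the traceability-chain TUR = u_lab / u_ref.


TUR = u_lab / u_ref
= 0.329 / 0.0941
= 3.4963

3.4963


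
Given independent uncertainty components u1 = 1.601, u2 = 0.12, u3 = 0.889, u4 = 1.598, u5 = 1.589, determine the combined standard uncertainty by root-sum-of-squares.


uc = sqrt(1.601^2 + 0.12^2 + 0.889^2 + 1.598^2 + 1.589^2)
uc = sqrt(8.446447)
uc = 2.9063

2.9063


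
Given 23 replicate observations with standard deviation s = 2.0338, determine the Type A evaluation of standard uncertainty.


u_A = s / sqrt(n)
u_A = 2.0338 / sqrt(23)
u_A = 2.0338 / 4.7958315
u_A = 0.4241

0.4241


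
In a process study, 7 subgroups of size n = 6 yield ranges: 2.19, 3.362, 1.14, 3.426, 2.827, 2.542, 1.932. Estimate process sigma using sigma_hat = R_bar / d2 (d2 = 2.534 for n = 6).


R_bar = (2.19 + 3.362 + 1.14 + 3.426 + 2.827 + 2.542 + 1.932) / 7
R_bar = 17.419 / 7 = 2.4884286
sigma_hat = R_bar / d2 = 2.4884286 / 2.534 = 0.9820

0.9820


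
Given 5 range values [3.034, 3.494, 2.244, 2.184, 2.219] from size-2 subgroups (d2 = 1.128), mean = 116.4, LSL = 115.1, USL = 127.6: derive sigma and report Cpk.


R_bar = (3.034 + 3.494 + 2.244 + 2.184 + 2.219) / 5 = 2.635
sigma = R_bar / d2 = 2.635 / 1.128 = 2.3359929
Cp = (USL - LSL)/(6*sigma) = (127.6 - 115.1)/(6*2.3359929) = 0.8918
Cpu = (127.6 - 116.4)/(3*2.3359929) = 1.5982
Cpl = (116.4 - 115.1)/(3*2.3359929) = 0.1855
Cpk = min(Cpu, Cpl) = 0.1855

0.1855


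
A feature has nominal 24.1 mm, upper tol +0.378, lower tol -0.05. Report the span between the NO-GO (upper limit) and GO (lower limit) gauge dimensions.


GO = nominal - lower_tol (smallest hole = maximum material condition)
GO = 24.1 - 0.05 = 24.05
NO-GO = nominal + upper_tol (largest hole = least material condition)
NO-GO = 24.1 + 0.378 = 24.478
spread = NO-GO - GO = 24.478 - 24.05 = 0.4280

0.4280


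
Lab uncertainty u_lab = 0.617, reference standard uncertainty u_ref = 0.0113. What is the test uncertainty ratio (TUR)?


TUR = u_lab / u_ref
= 0.617 / 0.0113
= 54.6018

54.6018


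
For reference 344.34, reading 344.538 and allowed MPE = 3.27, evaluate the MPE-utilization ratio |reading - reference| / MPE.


e = indication - reference = 344.538 - 344.34 = 0.1980
|e| = 0.1980
ratio = |e| / MPE = 0.1980 / 3.27
ratio = 0.0606

0.0606


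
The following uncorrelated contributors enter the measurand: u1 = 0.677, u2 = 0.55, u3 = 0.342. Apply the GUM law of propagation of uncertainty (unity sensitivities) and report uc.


uc = sqrt(0.677^2 + 0.55^2 + 0.342^2)
uc = sqrt(0.877793)
uc = 0.9369

0.9369


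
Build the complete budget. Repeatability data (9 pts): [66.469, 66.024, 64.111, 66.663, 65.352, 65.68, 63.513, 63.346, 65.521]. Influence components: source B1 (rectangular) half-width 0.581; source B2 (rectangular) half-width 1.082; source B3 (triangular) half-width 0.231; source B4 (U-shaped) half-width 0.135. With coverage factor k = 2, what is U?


mean = (66.469 + 66.024 + 64.111 + 66.663 + 65.352 + 65.68 + 63.513 + 63.346 + 65.521) / 9 = 65.18655556
s = sqrt(sum((x - mean)^2)/(n-1)) = 1.2376303
u_A = s / sqrt(n) = 1.2376303 / sqrt(9) = 0.41254343
u_B1 = 0.581 / sqrt(3) = 0.33544051
u_B2 = 1.082 / sqrt(3) = 0.62469299
u_B3 = 0.231 / sqrt(6) = 0.094305355
u_B4 = 0.135 / sqrt(2) = 0.095459415
uc = sqrt(0.41254343^2 + 0.33544051^2 + 0.62469299^2 + 0.094305355^2 + 0.095459415^2) = 0.83123989
U = k * uc = 2 * 0.83123989
U = 1.6625

1.6625


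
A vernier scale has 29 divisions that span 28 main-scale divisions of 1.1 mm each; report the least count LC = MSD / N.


LC = MSD / n_div
= 1.1 / 29
= 0.0379

0.0379


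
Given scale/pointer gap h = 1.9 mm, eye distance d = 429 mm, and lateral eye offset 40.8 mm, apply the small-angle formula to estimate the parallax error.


error = h * offset / d
= 1.9 * 40.8 / 429
= 0.1807

0.1807


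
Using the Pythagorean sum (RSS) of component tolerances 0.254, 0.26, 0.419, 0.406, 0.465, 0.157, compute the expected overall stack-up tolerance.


RSS = sqrt(0.254^2 + 0.26^2 + 0.419^2 + 0.406^2 + 0.465^2 + 0.157^2)
= sqrt(0.713387)
= 0.8446

0.8446


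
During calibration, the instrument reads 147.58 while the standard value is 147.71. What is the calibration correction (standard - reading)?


Correction = standard - reading
= 147.71 - 147.58
= 0.1300

0.1300


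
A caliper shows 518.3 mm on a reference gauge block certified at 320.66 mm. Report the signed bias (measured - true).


Systematic error = measured - true
= 518.3 - 320.66
= 197.6400

197.6400


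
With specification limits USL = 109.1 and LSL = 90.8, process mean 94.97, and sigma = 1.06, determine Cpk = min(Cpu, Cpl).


Cpu = (USL - mean) / (3*sigma) = (109.1 - 94.97) / (3*1.06) = 4.4434
Cpl = (mean - LSL) / (3*sigma) = (94.97 - 90.8) / (3*1.06) = 1.3113
Cpk = min(Cpu, Cpl) = 1.3113

1.3113


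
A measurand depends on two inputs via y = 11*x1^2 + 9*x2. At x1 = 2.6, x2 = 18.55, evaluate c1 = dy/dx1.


y = 11*x1^2 + 9*x2
dy/dx1 = 2*11*x1
Evaluate at x1 = 2.6: c1 = 22 * 2.6
c1 = 57.2000

57.2000


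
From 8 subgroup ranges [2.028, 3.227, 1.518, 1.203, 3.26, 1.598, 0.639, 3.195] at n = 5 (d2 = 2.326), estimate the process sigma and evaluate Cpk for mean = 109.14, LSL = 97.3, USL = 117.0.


R_bar = (2.028 + 3.227 + 1.518 + 1.203 + 3.26 + 1.598 + 0.639 + 3.195) / 8 = 2.0835
sigma = R_bar / d2 = 2.0835 / 2.326 = 0.89574377
Cp = (USL - LSL)/(6*sigma) = (117.0 - 97.3)/(6*0.89574377) = 3.6655
Cpu = (117.0 - 109.14)/(3*0.89574377) = 2.9249
Cpl = (109.14 - 97.3)/(3*0.89574377) = 4.4060
Cpk = min(Cpu, Cpl) = 2.9249

2.9249


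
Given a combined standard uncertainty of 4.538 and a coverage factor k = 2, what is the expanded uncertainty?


U = k * uc
U = 2 * 4.538
U = 9.0760

9.0760


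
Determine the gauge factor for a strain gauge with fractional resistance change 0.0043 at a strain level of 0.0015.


GF = (dR/R) / epsilon
= 0.0043 / 0.0015
= 2.8667

2.8667


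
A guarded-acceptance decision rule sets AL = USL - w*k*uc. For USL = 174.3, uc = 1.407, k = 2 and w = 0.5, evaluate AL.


U = k * uc = 2 * 1.407 = 2.814
guard band g = w * U = 0.5 * 2.814 = 1.407
AL = USL - g = 174.3 - 1.407
AL = 172.8930

172.8930


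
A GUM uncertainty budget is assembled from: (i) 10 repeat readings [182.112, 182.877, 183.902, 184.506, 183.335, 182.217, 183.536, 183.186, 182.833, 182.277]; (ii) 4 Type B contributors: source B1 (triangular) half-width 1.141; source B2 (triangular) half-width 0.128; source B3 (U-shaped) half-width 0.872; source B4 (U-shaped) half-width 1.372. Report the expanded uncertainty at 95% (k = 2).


mean = (182.112 + 182.877 + 183.902 + 184.506 + 183.335 + 182.217 + 183.536 + 183.186 + 182.833 + 182.277) / 10 = 183.0781
s = sqrt(sum((x - mean)^2)/(n-1)) = 0.77618303
u_A = s / sqrt(n) = 0.77618303 / sqrt(10) = 0.24545063
u_B1 = 1.141 / sqrt(6) = 0.4658113
u_B2 = 0.128 / sqrt(6) = 0.052255781
u_B3 = 0.872 / sqrt(2) = 0.61659711
u_B4 = 1.372 / sqrt(2) = 0.9701505
uc = sqrt(0.24545063^2 + 0.4658113^2 + 0.052255781^2 + 0.61659711^2 + 0.9701505^2) = 1.265441
U = k * uc = 2 * 1.265441
U = 2.5309

2.5309


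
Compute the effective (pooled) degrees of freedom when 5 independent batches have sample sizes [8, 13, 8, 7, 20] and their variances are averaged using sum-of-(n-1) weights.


nu = sum_i (n_i - 1)
nu = ((8 - 1) + (13 - 1) + (8 - 1) + (7 - 1) + (20 - 1))
nu = 7 + 12 + 7 + 6 + 19
nu = 51

51


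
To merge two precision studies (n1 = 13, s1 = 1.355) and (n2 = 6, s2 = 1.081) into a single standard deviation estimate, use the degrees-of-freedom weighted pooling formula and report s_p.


s_p = sqrt(((n1-1)*s1^2 + (n2-1)*s2^2) / (n1+n2-2))
numerator = (13-1)*1.355^2 + (6-1)*1.081^2 = 22.0323 + 5.842805 = 27.875105
denominator = 13 + 6 - 2 = 17
s_p^2 = 27.875105 / 17 = 1.6397121
s_p = sqrt(1.6397121) = 1.2805

1.2805


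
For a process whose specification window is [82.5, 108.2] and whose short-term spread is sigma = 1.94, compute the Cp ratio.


Cp = (USL - LSL) / (6 * sigma)
= (108.2 - 82.5) / (6 * 1.94)
= 25.7000 / 11.6400
= 2.2079

2.2079


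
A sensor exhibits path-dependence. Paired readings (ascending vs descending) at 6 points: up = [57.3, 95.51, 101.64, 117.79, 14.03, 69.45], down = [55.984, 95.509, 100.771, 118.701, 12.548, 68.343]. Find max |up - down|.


|57.3 - 55.984| = 1.3160
|95.51 - 95.509| = 0.0010
|101.64 - 100.771| = 0.8690
|117.79 - 118.701| = 0.9110
|14.03 - 12.548| = 1.4820
|69.45 - 68.343| = 1.1070
hysteresis = max(diffs) = 1.4820

1.4820


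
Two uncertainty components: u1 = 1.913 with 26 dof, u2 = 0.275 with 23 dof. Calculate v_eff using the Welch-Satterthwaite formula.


uc = sqrt(u1^2 + u2^2) = sqrt(1.913^2 + 0.275^2) = 1.932665
v_eff = uc^4 / (u1^4/v1 + u2^4/v2)
= 1.932665^4 / (1.913^4/26 + 0.275^4/23)
= 13.951674 / 0.51534271
v_eff = 27.0726

27.0726


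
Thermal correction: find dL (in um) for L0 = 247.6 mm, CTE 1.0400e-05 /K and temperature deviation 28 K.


dL = L * alpha * dT
= 247.6 * 1.0400e-05 * 28
= 0.0721011 mm
dL_um = 0.0721011 * 1000 = 72.1011 um

72.1011


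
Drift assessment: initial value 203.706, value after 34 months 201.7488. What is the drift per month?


rate = (v2 - v1) / months
= (201.7488 - 203.706) / 34
= -1.9572 / 34
= -0.0576

-0.0576


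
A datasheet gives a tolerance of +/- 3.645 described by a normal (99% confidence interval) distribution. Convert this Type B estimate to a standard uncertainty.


u_B = half_width / 2.576
u_B = 3.645 / 2.576
u_B = 1.4150

1.4150


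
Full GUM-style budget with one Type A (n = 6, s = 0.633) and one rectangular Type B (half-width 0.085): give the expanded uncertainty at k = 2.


u_A = s / sqrt(n) = 0.633 / sqrt(6) = 0.25842117
u_B = half_width / sqrt(3) = 0.085 / sqrt(3) = 0.049074773
uc = sqrt(u_A^2 + u_B^2) = sqrt(0.25842117^2 + 0.049074773^2) = 0.26303961
U = k * uc = 2 * 0.26303961
U = 0.5261

0.5261


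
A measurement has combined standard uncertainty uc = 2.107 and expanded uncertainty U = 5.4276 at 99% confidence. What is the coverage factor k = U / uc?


k = U / uc
k = 5.4276 / 2.107
k = 2.576

2.576


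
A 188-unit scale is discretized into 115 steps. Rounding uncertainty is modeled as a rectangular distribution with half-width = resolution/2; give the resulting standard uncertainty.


resolution = range / divisions
resolution = 188 / 115 = 1.6347826
u_res = resolution / (2*sqrt(3))
u_res = 1.6347826 / 3.4641016
u_res = 0.4719

0.4719


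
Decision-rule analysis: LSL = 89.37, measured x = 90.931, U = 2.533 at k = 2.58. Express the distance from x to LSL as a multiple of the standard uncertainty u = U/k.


u = U / k = 2.533 / 2.58 = 0.98178295
margin = |LSL - x| = |89.37 - 90.931| = 1.561
z = margin / u = 1.561 / 0.98178295
z = 1.5900

1.5900


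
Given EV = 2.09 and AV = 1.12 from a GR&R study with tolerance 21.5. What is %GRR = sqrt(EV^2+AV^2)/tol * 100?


GRR = sqrt(EV^2 + AV^2) = sqrt(2.09^2 + 1.12^2) = 2.3711811
%GRR = GRR / tol * 100 = 2.3711811 / 21.5 * 100
%GRR = 11.0287

11.0287


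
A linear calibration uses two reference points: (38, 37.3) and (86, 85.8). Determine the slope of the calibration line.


slope = (y2 - y1) / (x2 - x1)
= (85.8 - 37.3) / (86 - 38)
= 48.5000 / 48
= 1.0104

1.0104


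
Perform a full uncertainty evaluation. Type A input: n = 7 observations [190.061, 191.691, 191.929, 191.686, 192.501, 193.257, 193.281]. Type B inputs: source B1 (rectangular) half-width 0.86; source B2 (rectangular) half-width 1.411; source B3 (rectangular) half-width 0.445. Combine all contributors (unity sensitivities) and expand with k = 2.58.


mean = (190.061 + 191.691 + 191.929 + 191.686 + 192.501 + 193.257 + 193.281) / 7 = 192.058
s = sqrt(sum((x - mean)^2)/(n-1)) = 1.1111032
u_A = s / sqrt(n) = 1.1111032 / sqrt(7) = 0.41995754
u_B1 = 0.86 / sqrt(3) = 0.49652123
u_B2 = 1.411 / sqrt(3) = 0.81464123
u_B3 = 0.445 / sqrt(3) = 0.25692087
uc = sqrt(0.41995754^2 + 0.49652123^2 + 0.81464123^2 + 0.25692087^2) = 1.0735671
U = k * uc = 2.58 * 1.0735671
U = 2.7698

2.7698


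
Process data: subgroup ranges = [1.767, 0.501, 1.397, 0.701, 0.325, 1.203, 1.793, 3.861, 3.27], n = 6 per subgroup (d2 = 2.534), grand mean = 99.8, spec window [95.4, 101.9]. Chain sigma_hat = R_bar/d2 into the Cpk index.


R_bar = (1.767 + 0.501 + 1.397 + 0.701 + 0.325 + 1.203 + 1.793 + 3.861 + 3.27) / 9 = 1.6464444
sigma = R_bar / d2 = 1.6464444 / 2.534 = 0.64974128
Cp = (USL - LSL)/(6*sigma) = (101.9 - 95.4)/(6*0.64974128) = 1.6673
Cpu = (101.9 - 99.8)/(3*0.64974128) = 1.0774
Cpl = (99.8 - 95.4)/(3*0.64974128) = 2.2573
Cpk = min(Cpu, Cpl) = 1.0774

1.0774


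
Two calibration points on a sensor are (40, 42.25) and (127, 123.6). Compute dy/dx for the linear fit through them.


slope = (y2 - y1) / (x2 - x1)
= (123.6 - 42.25) / (127 - 40)
= 81.3500 / 87
= 0.9351

0.9351


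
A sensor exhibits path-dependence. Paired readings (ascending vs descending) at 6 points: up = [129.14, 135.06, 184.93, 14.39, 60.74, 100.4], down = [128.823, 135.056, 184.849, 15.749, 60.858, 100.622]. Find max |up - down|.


|129.14 - 128.823| = 0.3170
|135.06 - 135.056| = 0.0040
|184.93 - 184.849| = 0.0810
|14.39 - 15.749| = 1.3590
|60.74 - 60.858| = 0.1180
|100.4 - 100.622| = 0.2220
hysteresis = max(diffs) = 1.3590

1.3590


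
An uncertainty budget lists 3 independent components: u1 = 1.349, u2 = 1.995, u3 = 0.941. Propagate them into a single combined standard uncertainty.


uc = sqrt(1.349^2 + 1.995^2 + 0.941^2)
uc = sqrt(6.685307)
uc = 2.5856

2.5856


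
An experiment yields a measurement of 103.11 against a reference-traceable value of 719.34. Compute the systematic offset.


Systematic error = measured - true
= 103.11 - 719.34
= -616.2300

-616.2300


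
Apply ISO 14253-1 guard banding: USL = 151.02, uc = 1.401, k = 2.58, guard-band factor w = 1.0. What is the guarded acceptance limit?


U = k * uc = 2.58 * 1.401 = 3.61458
guard band g = w * U = 1.0 * 3.61458 = 3.61458
AL = USL - g = 151.02 - 3.61458
AL = 147.4054

147.4054


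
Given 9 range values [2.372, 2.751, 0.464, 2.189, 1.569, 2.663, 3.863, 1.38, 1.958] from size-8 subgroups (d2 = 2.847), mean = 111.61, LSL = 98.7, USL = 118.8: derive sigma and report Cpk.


R_bar = (2.372 + 2.751 + 0.464 + 2.189 + 1.569 + 2.663 + 3.863 + 1.38 + 1.958) / 9 = 2.1343333
sigma = R_bar / d2 = 2.1343333 / 2.847 = 0.74967801
Cp = (USL - LSL)/(6*sigma) = (118.8 - 98.7)/(6*0.74967801) = 4.4686
Cpu = (118.8 - 111.61)/(3*0.74967801) = 3.1969
Cpl = (111.61 - 98.7)/(3*0.74967801) = 5.7402
Cpk = min(Cpu, Cpl) = 3.1969

3.1969


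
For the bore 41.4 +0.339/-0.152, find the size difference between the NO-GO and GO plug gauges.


GO = nominal - lower_tol (smallest hole = maximum material condition)
GO = 41.4 - 0.152 = 41.248
NO-GO = nominal + upper_tol (largest hole = least material condition)
NO-GO = 41.4 + 0.339 = 41.739
spread = NO-GO - GO = 41.739 - 41.248 = 0.4910

0.4910


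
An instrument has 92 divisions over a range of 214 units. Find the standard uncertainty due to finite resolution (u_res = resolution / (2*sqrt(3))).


resolution = range / divisions
resolution = 214 / 92 = 2.326087
u_res = resolution / (2*sqrt(3))
u_res = 2.326087 / 3.4641016
u_res = 0.6715

0.6715


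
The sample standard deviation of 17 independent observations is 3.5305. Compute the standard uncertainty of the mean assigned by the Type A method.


u_A = s / sqrt(n)
u_A = 3.5305 / sqrt(17)
u_A = 3.5305 / 4.1231056
u_A = 0.8563

0.8563


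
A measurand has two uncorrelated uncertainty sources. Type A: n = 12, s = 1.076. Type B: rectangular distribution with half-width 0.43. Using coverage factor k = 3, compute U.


u_A = s / sqrt(n) = 1.076 / sqrt(12) = 0.31061444
u_B = half_width / sqrt(3) = 0.43 / sqrt(3) = 0.24826062
uc = sqrt(u_A^2 + u_B^2) = sqrt(0.31061444^2 + 0.24826062^2) = 0.39763635
U = k * uc = 3 * 0.39763635
U = 1.1929

1.1929


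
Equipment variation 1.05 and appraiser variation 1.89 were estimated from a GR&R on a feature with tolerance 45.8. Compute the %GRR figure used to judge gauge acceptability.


GRR = sqrt(EV^2 + AV^2) = sqrt(1.05^2 + 1.89^2) = 2.1620823
%GRR = GRR / tol * 100 = 2.1620823 / 45.8 * 100
%GRR = 4.7207

4.7207


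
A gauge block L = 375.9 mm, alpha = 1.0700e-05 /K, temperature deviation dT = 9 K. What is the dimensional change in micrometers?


dL = L * alpha * dT
= 375.9 * 1.0700e-05 * 9
= 0.0361992 mm
dL_um = 0.0361992 * 1000 = 36.1992 um

36.1992


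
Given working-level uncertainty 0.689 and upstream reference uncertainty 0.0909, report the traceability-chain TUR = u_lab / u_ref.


TUR = u_lab / u_ref
= 0.689 / 0.0909
= 7.5798

7.5798


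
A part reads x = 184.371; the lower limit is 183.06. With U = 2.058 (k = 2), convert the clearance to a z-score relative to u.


u = U / k = 2.058 / 2 = 1.029
margin = |LSL - x| = |183.06 - 184.371| = 1.311
z = margin / u = 1.311 / 1.029
z = 1.2741

1.2741


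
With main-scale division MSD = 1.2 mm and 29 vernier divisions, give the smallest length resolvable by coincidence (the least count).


LC = MSD / n_div
= 1.2 / 29
= 0.0414

0.0414


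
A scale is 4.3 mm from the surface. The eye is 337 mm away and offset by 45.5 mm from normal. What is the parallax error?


error = h * offset / d
= 4.3 * 45.5 / 337
= 0.5806

0.5806


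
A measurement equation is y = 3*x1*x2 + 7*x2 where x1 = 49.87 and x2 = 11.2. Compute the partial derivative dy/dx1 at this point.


y = 3*x1*x2 + 7*x2
dy/dx1 = 3*x2
Evaluate at x2 = 11.2: c1 = 3 * 11.2
c1 = 33.6000

33.6000


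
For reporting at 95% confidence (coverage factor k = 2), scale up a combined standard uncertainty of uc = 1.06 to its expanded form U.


U = k * uc
U = 2 * 1.06
U = 2.1200

2.1200


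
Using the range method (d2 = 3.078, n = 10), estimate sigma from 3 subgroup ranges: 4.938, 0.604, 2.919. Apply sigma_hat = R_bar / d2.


R_bar = (4.938 + 0.604 + 2.919) / 3
R_bar = 8.461 / 3 = 2.8203333
sigma_hat = R_bar / d2 = 2.8203333 / 3.078 = 0.9163

0.9163


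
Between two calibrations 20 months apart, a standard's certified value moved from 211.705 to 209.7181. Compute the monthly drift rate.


rate = (v2 - v1) / months
= (209.7181 - 211.705) / 20
= -1.9869 / 20
= -0.0993

-0.0993


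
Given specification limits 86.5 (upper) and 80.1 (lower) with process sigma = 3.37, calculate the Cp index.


Cp = (USL - LSL) / (6 * sigma)
= (86.5 - 80.1) / (6 * 3.37)
= 6.4000 / 20.2200
= 0.3165

0.3165


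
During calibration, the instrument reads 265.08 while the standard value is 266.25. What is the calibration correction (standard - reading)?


Correction = standard - reading
= 266.25 - 265.08
= 1.1700

1.1700
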